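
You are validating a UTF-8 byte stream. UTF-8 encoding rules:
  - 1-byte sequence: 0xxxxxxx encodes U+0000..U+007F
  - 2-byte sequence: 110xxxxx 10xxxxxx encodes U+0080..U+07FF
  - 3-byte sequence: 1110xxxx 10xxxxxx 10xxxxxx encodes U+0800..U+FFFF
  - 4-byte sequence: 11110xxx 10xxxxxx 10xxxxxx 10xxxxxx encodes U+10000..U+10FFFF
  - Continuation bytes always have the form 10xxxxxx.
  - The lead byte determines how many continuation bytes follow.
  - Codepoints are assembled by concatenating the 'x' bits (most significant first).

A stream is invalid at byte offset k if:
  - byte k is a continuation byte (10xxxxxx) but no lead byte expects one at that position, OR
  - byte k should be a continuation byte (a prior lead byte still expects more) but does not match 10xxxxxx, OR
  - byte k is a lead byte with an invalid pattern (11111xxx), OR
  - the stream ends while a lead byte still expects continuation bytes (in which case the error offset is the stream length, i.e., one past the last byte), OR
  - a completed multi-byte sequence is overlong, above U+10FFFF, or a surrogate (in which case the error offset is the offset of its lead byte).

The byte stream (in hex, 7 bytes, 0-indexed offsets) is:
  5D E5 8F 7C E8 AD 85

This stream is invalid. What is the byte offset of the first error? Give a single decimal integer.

Answer: 3

Derivation:
Byte[0]=5D: 1-byte ASCII. cp=U+005D
Byte[1]=E5: 3-byte lead, need 2 cont bytes. acc=0x5
Byte[2]=8F: continuation. acc=(acc<<6)|0x0F=0x14F
Byte[3]=7C: expected 10xxxxxx continuation. INVALID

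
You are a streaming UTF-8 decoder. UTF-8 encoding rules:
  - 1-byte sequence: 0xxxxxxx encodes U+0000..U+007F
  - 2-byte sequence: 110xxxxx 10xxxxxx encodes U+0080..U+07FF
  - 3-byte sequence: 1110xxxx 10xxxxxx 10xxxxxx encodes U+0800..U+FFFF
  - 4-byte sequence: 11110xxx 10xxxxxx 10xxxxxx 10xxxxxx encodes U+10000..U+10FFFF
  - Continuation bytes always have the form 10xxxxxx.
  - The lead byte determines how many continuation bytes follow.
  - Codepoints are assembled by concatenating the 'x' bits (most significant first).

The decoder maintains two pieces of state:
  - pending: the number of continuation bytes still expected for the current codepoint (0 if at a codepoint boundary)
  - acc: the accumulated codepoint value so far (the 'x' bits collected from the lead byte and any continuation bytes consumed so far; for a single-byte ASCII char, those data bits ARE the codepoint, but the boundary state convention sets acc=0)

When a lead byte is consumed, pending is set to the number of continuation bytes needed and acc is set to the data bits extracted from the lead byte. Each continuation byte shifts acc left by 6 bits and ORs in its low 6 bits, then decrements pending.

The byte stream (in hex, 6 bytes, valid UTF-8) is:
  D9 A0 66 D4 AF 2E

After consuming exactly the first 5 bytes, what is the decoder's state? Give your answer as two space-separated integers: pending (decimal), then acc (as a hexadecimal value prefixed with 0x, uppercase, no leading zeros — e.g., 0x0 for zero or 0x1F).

Byte[0]=D9: 2-byte lead. pending=1, acc=0x19
Byte[1]=A0: continuation. acc=(acc<<6)|0x20=0x660, pending=0
Byte[2]=66: 1-byte. pending=0, acc=0x0
Byte[3]=D4: 2-byte lead. pending=1, acc=0x14
Byte[4]=AF: continuation. acc=(acc<<6)|0x2F=0x52F, pending=0

Answer: 0 0x52F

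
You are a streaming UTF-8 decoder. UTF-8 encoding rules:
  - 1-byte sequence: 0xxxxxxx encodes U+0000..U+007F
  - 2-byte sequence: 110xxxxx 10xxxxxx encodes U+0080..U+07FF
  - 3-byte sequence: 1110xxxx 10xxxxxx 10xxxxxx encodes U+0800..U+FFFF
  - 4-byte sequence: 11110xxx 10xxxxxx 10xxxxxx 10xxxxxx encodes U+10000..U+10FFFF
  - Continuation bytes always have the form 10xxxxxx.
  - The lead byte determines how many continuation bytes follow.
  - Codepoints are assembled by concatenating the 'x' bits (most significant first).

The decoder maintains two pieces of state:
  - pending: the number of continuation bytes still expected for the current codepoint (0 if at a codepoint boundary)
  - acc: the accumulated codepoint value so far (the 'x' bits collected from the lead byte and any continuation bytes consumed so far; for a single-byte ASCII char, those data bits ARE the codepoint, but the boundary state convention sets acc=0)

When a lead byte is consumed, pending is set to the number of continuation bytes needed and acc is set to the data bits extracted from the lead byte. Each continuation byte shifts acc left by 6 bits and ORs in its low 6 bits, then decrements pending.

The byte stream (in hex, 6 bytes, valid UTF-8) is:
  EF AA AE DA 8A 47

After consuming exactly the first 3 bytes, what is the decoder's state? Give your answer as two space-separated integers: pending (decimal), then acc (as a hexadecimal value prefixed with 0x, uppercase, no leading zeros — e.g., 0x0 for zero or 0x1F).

Byte[0]=EF: 3-byte lead. pending=2, acc=0xF
Byte[1]=AA: continuation. acc=(acc<<6)|0x2A=0x3EA, pending=1
Byte[2]=AE: continuation. acc=(acc<<6)|0x2E=0xFAAE, pending=0

Answer: 0 0xFAAE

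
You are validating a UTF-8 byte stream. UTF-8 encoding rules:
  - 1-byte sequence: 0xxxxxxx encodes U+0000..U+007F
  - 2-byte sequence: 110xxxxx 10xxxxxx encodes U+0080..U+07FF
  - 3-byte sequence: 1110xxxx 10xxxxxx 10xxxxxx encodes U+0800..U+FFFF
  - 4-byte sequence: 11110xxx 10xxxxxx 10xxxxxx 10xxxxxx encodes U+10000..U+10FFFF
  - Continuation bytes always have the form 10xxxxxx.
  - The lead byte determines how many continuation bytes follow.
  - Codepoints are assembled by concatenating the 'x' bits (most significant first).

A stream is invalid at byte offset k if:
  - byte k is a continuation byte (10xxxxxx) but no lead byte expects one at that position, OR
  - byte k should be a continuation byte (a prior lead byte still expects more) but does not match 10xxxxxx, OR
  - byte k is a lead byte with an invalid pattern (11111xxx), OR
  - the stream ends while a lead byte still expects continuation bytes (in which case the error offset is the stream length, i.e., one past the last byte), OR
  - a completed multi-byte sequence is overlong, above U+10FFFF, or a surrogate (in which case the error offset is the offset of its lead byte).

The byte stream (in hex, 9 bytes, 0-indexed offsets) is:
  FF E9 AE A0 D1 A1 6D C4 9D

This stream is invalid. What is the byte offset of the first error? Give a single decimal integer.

Answer: 0

Derivation:
Byte[0]=FF: INVALID lead byte (not 0xxx/110x/1110/11110)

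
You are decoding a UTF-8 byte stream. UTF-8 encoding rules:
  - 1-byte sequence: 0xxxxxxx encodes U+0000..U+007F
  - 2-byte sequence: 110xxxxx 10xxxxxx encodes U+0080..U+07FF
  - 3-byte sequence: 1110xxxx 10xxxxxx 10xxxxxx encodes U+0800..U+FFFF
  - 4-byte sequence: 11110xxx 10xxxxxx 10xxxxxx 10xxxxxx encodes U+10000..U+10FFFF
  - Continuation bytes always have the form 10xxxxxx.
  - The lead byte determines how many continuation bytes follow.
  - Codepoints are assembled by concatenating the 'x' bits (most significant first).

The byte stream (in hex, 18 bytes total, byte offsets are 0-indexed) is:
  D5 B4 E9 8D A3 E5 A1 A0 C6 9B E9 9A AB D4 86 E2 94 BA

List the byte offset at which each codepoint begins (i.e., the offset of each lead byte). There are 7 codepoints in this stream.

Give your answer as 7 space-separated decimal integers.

Byte[0]=D5: 2-byte lead, need 1 cont bytes. acc=0x15
Byte[1]=B4: continuation. acc=(acc<<6)|0x34=0x574
Completed: cp=U+0574 (starts at byte 0)
Byte[2]=E9: 3-byte lead, need 2 cont bytes. acc=0x9
Byte[3]=8D: continuation. acc=(acc<<6)|0x0D=0x24D
Byte[4]=A3: continuation. acc=(acc<<6)|0x23=0x9363
Completed: cp=U+9363 (starts at byte 2)
Byte[5]=E5: 3-byte lead, need 2 cont bytes. acc=0x5
Byte[6]=A1: continuation. acc=(acc<<6)|0x21=0x161
Byte[7]=A0: continuation. acc=(acc<<6)|0x20=0x5860
Completed: cp=U+5860 (starts at byte 5)
Byte[8]=C6: 2-byte lead, need 1 cont bytes. acc=0x6
Byte[9]=9B: continuation. acc=(acc<<6)|0x1B=0x19B
Completed: cp=U+019B (starts at byte 8)
Byte[10]=E9: 3-byte lead, need 2 cont bytes. acc=0x9
Byte[11]=9A: continuation. acc=(acc<<6)|0x1A=0x25A
Byte[12]=AB: continuation. acc=(acc<<6)|0x2B=0x96AB
Completed: cp=U+96AB (starts at byte 10)
Byte[13]=D4: 2-byte lead, need 1 cont bytes. acc=0x14
Byte[14]=86: continuation. acc=(acc<<6)|0x06=0x506
Completed: cp=U+0506 (starts at byte 13)
Byte[15]=E2: 3-byte lead, need 2 cont bytes. acc=0x2
Byte[16]=94: continuation. acc=(acc<<6)|0x14=0x94
Byte[17]=BA: continuation. acc=(acc<<6)|0x3A=0x253A
Completed: cp=U+253A (starts at byte 15)

Answer: 0 2 5 8 10 13 15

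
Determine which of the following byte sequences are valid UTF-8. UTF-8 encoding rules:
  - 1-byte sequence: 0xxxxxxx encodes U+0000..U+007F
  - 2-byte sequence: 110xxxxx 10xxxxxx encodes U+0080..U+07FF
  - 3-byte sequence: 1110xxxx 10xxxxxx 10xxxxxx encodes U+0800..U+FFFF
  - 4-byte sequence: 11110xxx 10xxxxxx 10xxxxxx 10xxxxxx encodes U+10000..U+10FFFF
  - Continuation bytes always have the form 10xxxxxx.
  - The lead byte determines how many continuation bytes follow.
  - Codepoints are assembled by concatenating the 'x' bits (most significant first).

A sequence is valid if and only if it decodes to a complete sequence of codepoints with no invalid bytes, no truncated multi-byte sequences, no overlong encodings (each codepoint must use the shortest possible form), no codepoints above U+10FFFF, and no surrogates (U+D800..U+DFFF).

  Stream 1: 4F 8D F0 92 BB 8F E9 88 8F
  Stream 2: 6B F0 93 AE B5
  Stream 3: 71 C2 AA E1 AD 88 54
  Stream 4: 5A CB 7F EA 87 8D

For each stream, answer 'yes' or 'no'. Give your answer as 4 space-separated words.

Stream 1: error at byte offset 1. INVALID
Stream 2: decodes cleanly. VALID
Stream 3: decodes cleanly. VALID
Stream 4: error at byte offset 2. INVALID

Answer: no yes yes no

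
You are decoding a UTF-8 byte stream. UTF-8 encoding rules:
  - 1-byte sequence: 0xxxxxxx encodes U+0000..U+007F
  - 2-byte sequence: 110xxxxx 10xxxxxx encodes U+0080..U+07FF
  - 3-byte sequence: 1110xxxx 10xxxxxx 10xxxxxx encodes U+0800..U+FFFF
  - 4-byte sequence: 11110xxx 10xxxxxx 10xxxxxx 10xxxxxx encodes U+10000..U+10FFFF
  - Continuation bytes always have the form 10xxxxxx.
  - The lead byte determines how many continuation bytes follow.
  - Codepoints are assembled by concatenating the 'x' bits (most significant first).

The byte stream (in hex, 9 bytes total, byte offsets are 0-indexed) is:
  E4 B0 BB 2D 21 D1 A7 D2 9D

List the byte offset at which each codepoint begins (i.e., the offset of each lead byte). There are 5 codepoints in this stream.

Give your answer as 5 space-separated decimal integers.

Byte[0]=E4: 3-byte lead, need 2 cont bytes. acc=0x4
Byte[1]=B0: continuation. acc=(acc<<6)|0x30=0x130
Byte[2]=BB: continuation. acc=(acc<<6)|0x3B=0x4C3B
Completed: cp=U+4C3B (starts at byte 0)
Byte[3]=2D: 1-byte ASCII. cp=U+002D
Byte[4]=21: 1-byte ASCII. cp=U+0021
Byte[5]=D1: 2-byte lead, need 1 cont bytes. acc=0x11
Byte[6]=A7: continuation. acc=(acc<<6)|0x27=0x467
Completed: cp=U+0467 (starts at byte 5)
Byte[7]=D2: 2-byte lead, need 1 cont bytes. acc=0x12
Byte[8]=9D: continuation. acc=(acc<<6)|0x1D=0x49D
Completed: cp=U+049D (starts at byte 7)

Answer: 0 3 4 5 7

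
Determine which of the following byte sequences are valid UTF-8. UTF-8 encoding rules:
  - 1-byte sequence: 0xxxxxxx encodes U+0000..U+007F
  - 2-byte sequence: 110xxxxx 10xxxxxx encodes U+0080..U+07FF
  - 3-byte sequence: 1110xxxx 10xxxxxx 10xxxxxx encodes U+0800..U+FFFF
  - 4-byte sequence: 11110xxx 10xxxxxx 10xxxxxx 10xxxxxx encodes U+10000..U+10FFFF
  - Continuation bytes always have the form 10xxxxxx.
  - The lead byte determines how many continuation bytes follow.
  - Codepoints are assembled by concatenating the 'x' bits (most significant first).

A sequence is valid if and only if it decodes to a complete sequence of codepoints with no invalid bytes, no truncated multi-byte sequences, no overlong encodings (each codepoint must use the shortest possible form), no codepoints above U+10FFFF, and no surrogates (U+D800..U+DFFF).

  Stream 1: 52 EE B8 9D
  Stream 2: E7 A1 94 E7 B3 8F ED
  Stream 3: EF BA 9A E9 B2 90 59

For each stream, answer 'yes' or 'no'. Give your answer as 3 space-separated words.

Answer: yes no yes

Derivation:
Stream 1: decodes cleanly. VALID
Stream 2: error at byte offset 7. INVALID
Stream 3: decodes cleanly. VALID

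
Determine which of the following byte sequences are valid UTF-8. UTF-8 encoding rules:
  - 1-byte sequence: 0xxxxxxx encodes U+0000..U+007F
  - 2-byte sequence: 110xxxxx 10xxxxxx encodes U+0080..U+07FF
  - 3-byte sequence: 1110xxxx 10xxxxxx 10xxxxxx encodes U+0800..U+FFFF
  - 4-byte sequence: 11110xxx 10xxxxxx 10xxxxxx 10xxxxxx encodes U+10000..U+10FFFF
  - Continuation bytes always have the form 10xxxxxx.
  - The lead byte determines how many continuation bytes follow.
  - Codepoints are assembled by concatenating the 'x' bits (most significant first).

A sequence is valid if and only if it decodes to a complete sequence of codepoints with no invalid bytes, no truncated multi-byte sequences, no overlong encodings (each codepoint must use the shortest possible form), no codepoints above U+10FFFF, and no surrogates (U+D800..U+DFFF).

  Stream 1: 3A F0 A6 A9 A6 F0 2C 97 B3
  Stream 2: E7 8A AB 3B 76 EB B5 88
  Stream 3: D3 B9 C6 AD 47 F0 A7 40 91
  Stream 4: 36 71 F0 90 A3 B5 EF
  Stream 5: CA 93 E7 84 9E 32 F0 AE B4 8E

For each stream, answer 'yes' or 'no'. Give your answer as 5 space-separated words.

Answer: no yes no no yes

Derivation:
Stream 1: error at byte offset 6. INVALID
Stream 2: decodes cleanly. VALID
Stream 3: error at byte offset 7. INVALID
Stream 4: error at byte offset 7. INVALID
Stream 5: decodes cleanly. VALID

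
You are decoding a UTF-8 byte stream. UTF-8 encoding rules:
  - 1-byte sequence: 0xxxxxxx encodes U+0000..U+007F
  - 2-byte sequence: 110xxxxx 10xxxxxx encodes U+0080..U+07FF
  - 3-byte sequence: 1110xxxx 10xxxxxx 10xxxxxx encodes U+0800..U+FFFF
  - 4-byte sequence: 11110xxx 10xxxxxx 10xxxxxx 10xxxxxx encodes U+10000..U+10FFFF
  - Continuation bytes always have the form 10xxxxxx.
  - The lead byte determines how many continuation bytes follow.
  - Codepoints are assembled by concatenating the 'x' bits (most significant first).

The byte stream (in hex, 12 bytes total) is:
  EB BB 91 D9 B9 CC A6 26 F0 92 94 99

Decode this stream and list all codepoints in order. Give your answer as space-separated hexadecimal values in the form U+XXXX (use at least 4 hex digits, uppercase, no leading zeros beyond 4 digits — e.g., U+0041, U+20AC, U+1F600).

Answer: U+BED1 U+0679 U+0326 U+0026 U+12519

Derivation:
Byte[0]=EB: 3-byte lead, need 2 cont bytes. acc=0xB
Byte[1]=BB: continuation. acc=(acc<<6)|0x3B=0x2FB
Byte[2]=91: continuation. acc=(acc<<6)|0x11=0xBED1
Completed: cp=U+BED1 (starts at byte 0)
Byte[3]=D9: 2-byte lead, need 1 cont bytes. acc=0x19
Byte[4]=B9: continuation. acc=(acc<<6)|0x39=0x679
Completed: cp=U+0679 (starts at byte 3)
Byte[5]=CC: 2-byte lead, need 1 cont bytes. acc=0xC
Byte[6]=A6: continuation. acc=(acc<<6)|0x26=0x326
Completed: cp=U+0326 (starts at byte 5)
Byte[7]=26: 1-byte ASCII. cp=U+0026
Byte[8]=F0: 4-byte lead, need 3 cont bytes. acc=0x0
Byte[9]=92: continuation. acc=(acc<<6)|0x12=0x12
Byte[10]=94: continuation. acc=(acc<<6)|0x14=0x494
Byte[11]=99: continuation. acc=(acc<<6)|0x19=0x12519
Completed: cp=U+12519 (starts at byte 8)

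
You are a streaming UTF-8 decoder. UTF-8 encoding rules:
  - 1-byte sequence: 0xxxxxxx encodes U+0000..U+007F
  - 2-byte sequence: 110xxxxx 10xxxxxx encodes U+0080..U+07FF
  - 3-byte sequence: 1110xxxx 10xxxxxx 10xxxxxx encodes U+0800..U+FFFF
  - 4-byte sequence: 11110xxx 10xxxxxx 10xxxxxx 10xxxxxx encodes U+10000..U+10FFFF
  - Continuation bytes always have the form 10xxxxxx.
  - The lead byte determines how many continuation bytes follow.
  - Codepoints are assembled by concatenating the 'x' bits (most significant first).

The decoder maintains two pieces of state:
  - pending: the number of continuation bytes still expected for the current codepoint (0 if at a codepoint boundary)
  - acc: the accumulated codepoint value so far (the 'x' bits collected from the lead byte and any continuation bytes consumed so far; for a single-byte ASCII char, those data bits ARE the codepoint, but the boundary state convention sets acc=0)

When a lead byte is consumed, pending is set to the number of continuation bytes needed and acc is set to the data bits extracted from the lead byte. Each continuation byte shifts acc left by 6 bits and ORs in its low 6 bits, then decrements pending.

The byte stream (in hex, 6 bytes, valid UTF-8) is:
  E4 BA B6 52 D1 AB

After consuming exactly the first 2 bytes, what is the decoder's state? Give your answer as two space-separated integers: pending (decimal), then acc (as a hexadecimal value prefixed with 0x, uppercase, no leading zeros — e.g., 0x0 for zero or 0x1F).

Answer: 1 0x13A

Derivation:
Byte[0]=E4: 3-byte lead. pending=2, acc=0x4
Byte[1]=BA: continuation. acc=(acc<<6)|0x3A=0x13A, pending=1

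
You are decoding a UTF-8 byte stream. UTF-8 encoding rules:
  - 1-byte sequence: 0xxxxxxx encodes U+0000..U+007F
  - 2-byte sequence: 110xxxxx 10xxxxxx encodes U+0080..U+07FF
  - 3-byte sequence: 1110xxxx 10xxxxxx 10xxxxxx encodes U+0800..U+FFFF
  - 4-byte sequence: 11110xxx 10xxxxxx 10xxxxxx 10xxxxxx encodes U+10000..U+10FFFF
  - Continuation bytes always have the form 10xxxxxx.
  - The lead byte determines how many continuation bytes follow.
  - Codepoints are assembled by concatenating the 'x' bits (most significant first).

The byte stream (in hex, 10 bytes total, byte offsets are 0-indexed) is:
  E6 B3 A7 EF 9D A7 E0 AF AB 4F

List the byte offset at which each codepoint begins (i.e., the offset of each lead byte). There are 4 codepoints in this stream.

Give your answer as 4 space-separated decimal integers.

Answer: 0 3 6 9

Derivation:
Byte[0]=E6: 3-byte lead, need 2 cont bytes. acc=0x6
Byte[1]=B3: continuation. acc=(acc<<6)|0x33=0x1B3
Byte[2]=A7: continuation. acc=(acc<<6)|0x27=0x6CE7
Completed: cp=U+6CE7 (starts at byte 0)
Byte[3]=EF: 3-byte lead, need 2 cont bytes. acc=0xF
Byte[4]=9D: continuation. acc=(acc<<6)|0x1D=0x3DD
Byte[5]=A7: continuation. acc=(acc<<6)|0x27=0xF767
Completed: cp=U+F767 (starts at byte 3)
Byte[6]=E0: 3-byte lead, need 2 cont bytes. acc=0x0
Byte[7]=AF: continuation. acc=(acc<<6)|0x2F=0x2F
Byte[8]=AB: continuation. acc=(acc<<6)|0x2B=0xBEB
Completed: cp=U+0BEB (starts at byte 6)
Byte[9]=4F: 1-byte ASCII. cp=U+004F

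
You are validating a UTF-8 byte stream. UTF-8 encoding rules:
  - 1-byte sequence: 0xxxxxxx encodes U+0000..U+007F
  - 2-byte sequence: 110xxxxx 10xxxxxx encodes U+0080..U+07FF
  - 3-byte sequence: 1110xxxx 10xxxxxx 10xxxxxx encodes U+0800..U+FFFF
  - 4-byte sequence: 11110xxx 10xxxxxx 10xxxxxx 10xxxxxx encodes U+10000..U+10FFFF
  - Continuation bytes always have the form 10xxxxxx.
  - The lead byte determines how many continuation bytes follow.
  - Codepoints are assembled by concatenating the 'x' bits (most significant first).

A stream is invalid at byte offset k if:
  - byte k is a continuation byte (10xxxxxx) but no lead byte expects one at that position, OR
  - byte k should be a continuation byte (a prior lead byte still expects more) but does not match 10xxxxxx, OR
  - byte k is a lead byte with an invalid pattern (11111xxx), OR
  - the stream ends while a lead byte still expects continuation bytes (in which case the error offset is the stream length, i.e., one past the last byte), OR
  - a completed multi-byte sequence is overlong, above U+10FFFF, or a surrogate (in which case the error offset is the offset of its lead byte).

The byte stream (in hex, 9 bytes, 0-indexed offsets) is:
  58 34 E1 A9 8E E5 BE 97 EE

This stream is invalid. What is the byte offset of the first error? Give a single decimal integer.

Answer: 9

Derivation:
Byte[0]=58: 1-byte ASCII. cp=U+0058
Byte[1]=34: 1-byte ASCII. cp=U+0034
Byte[2]=E1: 3-byte lead, need 2 cont bytes. acc=0x1
Byte[3]=A9: continuation. acc=(acc<<6)|0x29=0x69
Byte[4]=8E: continuation. acc=(acc<<6)|0x0E=0x1A4E
Completed: cp=U+1A4E (starts at byte 2)
Byte[5]=E5: 3-byte lead, need 2 cont bytes. acc=0x5
Byte[6]=BE: continuation. acc=(acc<<6)|0x3E=0x17E
Byte[7]=97: continuation. acc=(acc<<6)|0x17=0x5F97
Completed: cp=U+5F97 (starts at byte 5)
Byte[8]=EE: 3-byte lead, need 2 cont bytes. acc=0xE
Byte[9]: stream ended, expected continuation. INVALID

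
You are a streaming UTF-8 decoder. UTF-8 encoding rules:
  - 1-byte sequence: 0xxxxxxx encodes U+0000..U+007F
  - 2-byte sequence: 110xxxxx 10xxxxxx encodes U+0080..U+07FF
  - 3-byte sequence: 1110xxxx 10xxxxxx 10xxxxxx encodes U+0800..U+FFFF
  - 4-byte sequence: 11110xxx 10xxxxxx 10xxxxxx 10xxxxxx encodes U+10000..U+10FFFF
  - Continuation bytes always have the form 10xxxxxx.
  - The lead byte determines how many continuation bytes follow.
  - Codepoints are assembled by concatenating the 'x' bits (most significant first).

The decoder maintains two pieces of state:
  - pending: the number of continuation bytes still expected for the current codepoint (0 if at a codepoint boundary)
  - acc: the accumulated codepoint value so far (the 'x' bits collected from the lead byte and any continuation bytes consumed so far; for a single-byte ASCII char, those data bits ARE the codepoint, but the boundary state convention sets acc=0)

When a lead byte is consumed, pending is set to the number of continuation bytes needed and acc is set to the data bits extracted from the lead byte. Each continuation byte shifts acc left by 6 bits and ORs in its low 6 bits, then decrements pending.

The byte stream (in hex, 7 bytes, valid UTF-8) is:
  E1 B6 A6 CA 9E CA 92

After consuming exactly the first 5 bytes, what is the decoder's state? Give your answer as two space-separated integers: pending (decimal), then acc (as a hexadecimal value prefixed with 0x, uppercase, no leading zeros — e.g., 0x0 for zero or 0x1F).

Answer: 0 0x29E

Derivation:
Byte[0]=E1: 3-byte lead. pending=2, acc=0x1
Byte[1]=B6: continuation. acc=(acc<<6)|0x36=0x76, pending=1
Byte[2]=A6: continuation. acc=(acc<<6)|0x26=0x1DA6, pending=0
Byte[3]=CA: 2-byte lead. pending=1, acc=0xA
Byte[4]=9E: continuation. acc=(acc<<6)|0x1E=0x29E, pending=0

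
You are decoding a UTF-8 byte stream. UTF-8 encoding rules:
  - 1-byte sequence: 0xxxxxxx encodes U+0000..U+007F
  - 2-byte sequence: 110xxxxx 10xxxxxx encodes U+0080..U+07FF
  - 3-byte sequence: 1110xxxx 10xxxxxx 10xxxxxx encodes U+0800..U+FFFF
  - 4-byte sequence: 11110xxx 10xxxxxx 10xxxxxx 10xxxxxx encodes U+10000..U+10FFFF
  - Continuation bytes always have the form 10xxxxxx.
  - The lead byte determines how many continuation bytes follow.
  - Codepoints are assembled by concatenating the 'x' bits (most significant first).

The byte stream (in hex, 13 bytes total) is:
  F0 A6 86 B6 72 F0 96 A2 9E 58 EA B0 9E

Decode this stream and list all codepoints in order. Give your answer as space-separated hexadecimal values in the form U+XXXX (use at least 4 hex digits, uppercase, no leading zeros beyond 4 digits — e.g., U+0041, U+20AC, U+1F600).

Byte[0]=F0: 4-byte lead, need 3 cont bytes. acc=0x0
Byte[1]=A6: continuation. acc=(acc<<6)|0x26=0x26
Byte[2]=86: continuation. acc=(acc<<6)|0x06=0x986
Byte[3]=B6: continuation. acc=(acc<<6)|0x36=0x261B6
Completed: cp=U+261B6 (starts at byte 0)
Byte[4]=72: 1-byte ASCII. cp=U+0072
Byte[5]=F0: 4-byte lead, need 3 cont bytes. acc=0x0
Byte[6]=96: continuation. acc=(acc<<6)|0x16=0x16
Byte[7]=A2: continuation. acc=(acc<<6)|0x22=0x5A2
Byte[8]=9E: continuation. acc=(acc<<6)|0x1E=0x1689E
Completed: cp=U+1689E (starts at byte 5)
Byte[9]=58: 1-byte ASCII. cp=U+0058
Byte[10]=EA: 3-byte lead, need 2 cont bytes. acc=0xA
Byte[11]=B0: continuation. acc=(acc<<6)|0x30=0x2B0
Byte[12]=9E: continuation. acc=(acc<<6)|0x1E=0xAC1E
Completed: cp=U+AC1E (starts at byte 10)

Answer: U+261B6 U+0072 U+1689E U+0058 U+AC1E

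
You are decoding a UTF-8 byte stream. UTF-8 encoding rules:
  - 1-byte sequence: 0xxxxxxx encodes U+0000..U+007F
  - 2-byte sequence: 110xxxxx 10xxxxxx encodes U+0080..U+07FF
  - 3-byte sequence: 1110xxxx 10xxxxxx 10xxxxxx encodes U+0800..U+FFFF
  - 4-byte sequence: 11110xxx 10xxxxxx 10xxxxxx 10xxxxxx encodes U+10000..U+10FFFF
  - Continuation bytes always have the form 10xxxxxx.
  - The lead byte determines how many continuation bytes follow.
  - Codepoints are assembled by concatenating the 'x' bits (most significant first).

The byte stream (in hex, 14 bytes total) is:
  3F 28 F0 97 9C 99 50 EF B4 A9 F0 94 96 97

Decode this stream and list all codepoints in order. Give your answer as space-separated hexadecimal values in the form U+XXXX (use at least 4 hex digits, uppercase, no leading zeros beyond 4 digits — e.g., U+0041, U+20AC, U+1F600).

Answer: U+003F U+0028 U+17719 U+0050 U+FD29 U+14597

Derivation:
Byte[0]=3F: 1-byte ASCII. cp=U+003F
Byte[1]=28: 1-byte ASCII. cp=U+0028
Byte[2]=F0: 4-byte lead, need 3 cont bytes. acc=0x0
Byte[3]=97: continuation. acc=(acc<<6)|0x17=0x17
Byte[4]=9C: continuation. acc=(acc<<6)|0x1C=0x5DC
Byte[5]=99: continuation. acc=(acc<<6)|0x19=0x17719
Completed: cp=U+17719 (starts at byte 2)
Byte[6]=50: 1-byte ASCII. cp=U+0050
Byte[7]=EF: 3-byte lead, need 2 cont bytes. acc=0xF
Byte[8]=B4: continuation. acc=(acc<<6)|0x34=0x3F4
Byte[9]=A9: continuation. acc=(acc<<6)|0x29=0xFD29
Completed: cp=U+FD29 (starts at byte 7)
Byte[10]=F0: 4-byte lead, need 3 cont bytes. acc=0x0
Byte[11]=94: continuation. acc=(acc<<6)|0x14=0x14
Byte[12]=96: continuation. acc=(acc<<6)|0x16=0x516
Byte[13]=97: continuation. acc=(acc<<6)|0x17=0x14597
Completed: cp=U+14597 (starts at byte 10)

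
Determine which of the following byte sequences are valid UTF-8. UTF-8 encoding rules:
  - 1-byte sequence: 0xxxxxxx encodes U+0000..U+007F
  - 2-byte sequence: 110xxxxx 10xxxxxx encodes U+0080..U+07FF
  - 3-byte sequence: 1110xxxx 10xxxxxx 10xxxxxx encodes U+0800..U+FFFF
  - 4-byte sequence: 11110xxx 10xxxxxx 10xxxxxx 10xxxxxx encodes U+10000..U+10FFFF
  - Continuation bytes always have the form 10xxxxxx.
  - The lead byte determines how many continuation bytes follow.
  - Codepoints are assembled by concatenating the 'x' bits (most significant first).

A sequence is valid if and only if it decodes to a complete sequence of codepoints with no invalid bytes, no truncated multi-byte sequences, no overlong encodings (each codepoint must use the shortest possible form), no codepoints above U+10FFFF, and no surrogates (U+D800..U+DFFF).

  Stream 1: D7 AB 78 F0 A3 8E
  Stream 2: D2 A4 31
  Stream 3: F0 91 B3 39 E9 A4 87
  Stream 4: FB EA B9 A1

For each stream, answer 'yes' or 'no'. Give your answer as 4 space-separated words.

Answer: no yes no no

Derivation:
Stream 1: error at byte offset 6. INVALID
Stream 2: decodes cleanly. VALID
Stream 3: error at byte offset 3. INVALID
Stream 4: error at byte offset 0. INVALID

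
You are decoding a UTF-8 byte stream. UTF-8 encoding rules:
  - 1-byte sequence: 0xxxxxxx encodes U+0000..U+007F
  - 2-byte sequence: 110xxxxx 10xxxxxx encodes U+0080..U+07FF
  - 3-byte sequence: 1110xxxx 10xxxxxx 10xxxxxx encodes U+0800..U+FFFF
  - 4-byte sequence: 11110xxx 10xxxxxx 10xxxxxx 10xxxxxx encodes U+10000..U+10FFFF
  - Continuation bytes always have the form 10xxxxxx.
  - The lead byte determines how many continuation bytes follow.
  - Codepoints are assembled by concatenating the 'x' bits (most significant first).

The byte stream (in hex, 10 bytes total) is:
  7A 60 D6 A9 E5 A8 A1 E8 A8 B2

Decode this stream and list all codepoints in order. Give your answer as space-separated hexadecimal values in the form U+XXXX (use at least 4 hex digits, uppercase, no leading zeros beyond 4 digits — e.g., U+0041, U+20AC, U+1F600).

Byte[0]=7A: 1-byte ASCII. cp=U+007A
Byte[1]=60: 1-byte ASCII. cp=U+0060
Byte[2]=D6: 2-byte lead, need 1 cont bytes. acc=0x16
Byte[3]=A9: continuation. acc=(acc<<6)|0x29=0x5A9
Completed: cp=U+05A9 (starts at byte 2)
Byte[4]=E5: 3-byte lead, need 2 cont bytes. acc=0x5
Byte[5]=A8: continuation. acc=(acc<<6)|0x28=0x168
Byte[6]=A1: continuation. acc=(acc<<6)|0x21=0x5A21
Completed: cp=U+5A21 (starts at byte 4)
Byte[7]=E8: 3-byte lead, need 2 cont bytes. acc=0x8
Byte[8]=A8: continuation. acc=(acc<<6)|0x28=0x228
Byte[9]=B2: continuation. acc=(acc<<6)|0x32=0x8A32
Completed: cp=U+8A32 (starts at byte 7)

Answer: U+007A U+0060 U+05A9 U+5A21 U+8A32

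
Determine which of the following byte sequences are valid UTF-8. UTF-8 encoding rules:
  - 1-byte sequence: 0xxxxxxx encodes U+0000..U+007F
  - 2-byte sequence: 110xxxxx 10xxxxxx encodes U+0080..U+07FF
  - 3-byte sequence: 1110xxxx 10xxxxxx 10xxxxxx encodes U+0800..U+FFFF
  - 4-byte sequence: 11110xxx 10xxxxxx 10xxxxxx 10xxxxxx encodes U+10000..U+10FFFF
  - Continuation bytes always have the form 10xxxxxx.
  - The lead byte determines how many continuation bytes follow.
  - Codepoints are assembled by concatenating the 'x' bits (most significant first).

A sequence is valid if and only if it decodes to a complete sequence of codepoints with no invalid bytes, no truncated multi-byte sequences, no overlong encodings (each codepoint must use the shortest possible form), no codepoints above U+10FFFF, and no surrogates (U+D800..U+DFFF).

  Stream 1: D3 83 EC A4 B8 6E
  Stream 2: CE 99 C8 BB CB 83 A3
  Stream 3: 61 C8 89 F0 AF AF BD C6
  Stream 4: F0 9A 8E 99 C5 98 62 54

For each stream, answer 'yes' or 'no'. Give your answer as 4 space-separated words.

Answer: yes no no yes

Derivation:
Stream 1: decodes cleanly. VALID
Stream 2: error at byte offset 6. INVALID
Stream 3: error at byte offset 8. INVALID
Stream 4: decodes cleanly. VALID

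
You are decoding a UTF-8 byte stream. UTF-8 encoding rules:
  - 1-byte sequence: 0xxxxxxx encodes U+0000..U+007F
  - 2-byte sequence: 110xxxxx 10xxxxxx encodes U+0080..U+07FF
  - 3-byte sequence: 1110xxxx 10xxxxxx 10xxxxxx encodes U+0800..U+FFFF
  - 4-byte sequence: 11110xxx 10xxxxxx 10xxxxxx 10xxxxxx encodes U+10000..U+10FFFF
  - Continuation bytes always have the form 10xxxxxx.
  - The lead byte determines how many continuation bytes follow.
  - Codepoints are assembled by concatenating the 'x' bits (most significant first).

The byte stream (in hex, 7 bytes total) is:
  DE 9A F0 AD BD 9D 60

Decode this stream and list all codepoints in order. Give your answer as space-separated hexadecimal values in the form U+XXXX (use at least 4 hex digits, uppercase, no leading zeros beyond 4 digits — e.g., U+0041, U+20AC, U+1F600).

Byte[0]=DE: 2-byte lead, need 1 cont bytes. acc=0x1E
Byte[1]=9A: continuation. acc=(acc<<6)|0x1A=0x79A
Completed: cp=U+079A (starts at byte 0)
Byte[2]=F0: 4-byte lead, need 3 cont bytes. acc=0x0
Byte[3]=AD: continuation. acc=(acc<<6)|0x2D=0x2D
Byte[4]=BD: continuation. acc=(acc<<6)|0x3D=0xB7D
Byte[5]=9D: continuation. acc=(acc<<6)|0x1D=0x2DF5D
Completed: cp=U+2DF5D (starts at byte 2)
Byte[6]=60: 1-byte ASCII. cp=U+0060

Answer: U+079A U+2DF5D U+0060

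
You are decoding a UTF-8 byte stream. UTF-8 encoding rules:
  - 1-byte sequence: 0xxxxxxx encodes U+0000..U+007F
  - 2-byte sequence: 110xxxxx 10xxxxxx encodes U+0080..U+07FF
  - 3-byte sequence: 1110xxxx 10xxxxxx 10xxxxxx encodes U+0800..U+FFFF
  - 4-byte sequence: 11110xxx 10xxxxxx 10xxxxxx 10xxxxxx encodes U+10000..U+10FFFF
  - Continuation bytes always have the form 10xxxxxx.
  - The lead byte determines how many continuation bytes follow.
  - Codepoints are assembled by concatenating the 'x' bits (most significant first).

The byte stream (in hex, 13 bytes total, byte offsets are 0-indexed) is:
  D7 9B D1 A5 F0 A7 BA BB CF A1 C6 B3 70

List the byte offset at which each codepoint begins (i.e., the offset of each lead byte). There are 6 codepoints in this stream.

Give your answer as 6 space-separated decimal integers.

Byte[0]=D7: 2-byte lead, need 1 cont bytes. acc=0x17
Byte[1]=9B: continuation. acc=(acc<<6)|0x1B=0x5DB
Completed: cp=U+05DB (starts at byte 0)
Byte[2]=D1: 2-byte lead, need 1 cont bytes. acc=0x11
Byte[3]=A5: continuation. acc=(acc<<6)|0x25=0x465
Completed: cp=U+0465 (starts at byte 2)
Byte[4]=F0: 4-byte lead, need 3 cont bytes. acc=0x0
Byte[5]=A7: continuation. acc=(acc<<6)|0x27=0x27
Byte[6]=BA: continuation. acc=(acc<<6)|0x3A=0x9FA
Byte[7]=BB: continuation. acc=(acc<<6)|0x3B=0x27EBB
Completed: cp=U+27EBB (starts at byte 4)
Byte[8]=CF: 2-byte lead, need 1 cont bytes. acc=0xF
Byte[9]=A1: continuation. acc=(acc<<6)|0x21=0x3E1
Completed: cp=U+03E1 (starts at byte 8)
Byte[10]=C6: 2-byte lead, need 1 cont bytes. acc=0x6
Byte[11]=B3: continuation. acc=(acc<<6)|0x33=0x1B3
Completed: cp=U+01B3 (starts at byte 10)
Byte[12]=70: 1-byte ASCII. cp=U+0070

Answer: 0 2 4 8 10 12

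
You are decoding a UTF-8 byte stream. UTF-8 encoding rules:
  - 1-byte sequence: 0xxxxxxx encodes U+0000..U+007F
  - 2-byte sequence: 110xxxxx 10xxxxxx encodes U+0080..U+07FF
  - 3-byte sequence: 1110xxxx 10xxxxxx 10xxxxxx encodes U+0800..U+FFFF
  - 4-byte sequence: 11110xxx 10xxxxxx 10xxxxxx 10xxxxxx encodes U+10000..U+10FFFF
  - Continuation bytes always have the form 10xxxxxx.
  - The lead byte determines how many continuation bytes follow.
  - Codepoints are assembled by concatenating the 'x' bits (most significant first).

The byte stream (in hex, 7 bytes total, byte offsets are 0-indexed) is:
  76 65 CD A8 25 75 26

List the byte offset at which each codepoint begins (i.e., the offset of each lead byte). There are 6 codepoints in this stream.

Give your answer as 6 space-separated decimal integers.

Byte[0]=76: 1-byte ASCII. cp=U+0076
Byte[1]=65: 1-byte ASCII. cp=U+0065
Byte[2]=CD: 2-byte lead, need 1 cont bytes. acc=0xD
Byte[3]=A8: continuation. acc=(acc<<6)|0x28=0x368
Completed: cp=U+0368 (starts at byte 2)
Byte[4]=25: 1-byte ASCII. cp=U+0025
Byte[5]=75: 1-byte ASCII. cp=U+0075
Byte[6]=26: 1-byte ASCII. cp=U+0026

Answer: 0 1 2 4 5 6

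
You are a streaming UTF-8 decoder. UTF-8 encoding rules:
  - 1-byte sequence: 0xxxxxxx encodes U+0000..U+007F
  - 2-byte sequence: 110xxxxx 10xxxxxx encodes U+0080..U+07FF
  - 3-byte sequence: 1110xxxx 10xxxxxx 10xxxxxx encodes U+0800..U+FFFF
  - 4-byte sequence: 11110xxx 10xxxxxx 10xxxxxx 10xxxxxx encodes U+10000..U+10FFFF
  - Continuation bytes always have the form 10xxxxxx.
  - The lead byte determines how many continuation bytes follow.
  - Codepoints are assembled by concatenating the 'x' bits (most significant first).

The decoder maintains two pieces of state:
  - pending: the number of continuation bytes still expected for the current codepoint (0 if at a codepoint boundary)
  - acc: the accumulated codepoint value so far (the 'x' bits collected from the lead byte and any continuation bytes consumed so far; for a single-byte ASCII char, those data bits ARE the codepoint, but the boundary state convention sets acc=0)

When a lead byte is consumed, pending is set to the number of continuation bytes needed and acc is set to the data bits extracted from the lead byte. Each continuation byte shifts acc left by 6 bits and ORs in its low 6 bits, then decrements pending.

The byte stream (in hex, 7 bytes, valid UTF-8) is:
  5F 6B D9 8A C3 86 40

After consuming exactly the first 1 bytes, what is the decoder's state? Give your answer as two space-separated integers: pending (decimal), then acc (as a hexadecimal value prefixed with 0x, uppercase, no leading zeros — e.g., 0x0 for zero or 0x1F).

Answer: 0 0x0

Derivation:
Byte[0]=5F: 1-byte. pending=0, acc=0x0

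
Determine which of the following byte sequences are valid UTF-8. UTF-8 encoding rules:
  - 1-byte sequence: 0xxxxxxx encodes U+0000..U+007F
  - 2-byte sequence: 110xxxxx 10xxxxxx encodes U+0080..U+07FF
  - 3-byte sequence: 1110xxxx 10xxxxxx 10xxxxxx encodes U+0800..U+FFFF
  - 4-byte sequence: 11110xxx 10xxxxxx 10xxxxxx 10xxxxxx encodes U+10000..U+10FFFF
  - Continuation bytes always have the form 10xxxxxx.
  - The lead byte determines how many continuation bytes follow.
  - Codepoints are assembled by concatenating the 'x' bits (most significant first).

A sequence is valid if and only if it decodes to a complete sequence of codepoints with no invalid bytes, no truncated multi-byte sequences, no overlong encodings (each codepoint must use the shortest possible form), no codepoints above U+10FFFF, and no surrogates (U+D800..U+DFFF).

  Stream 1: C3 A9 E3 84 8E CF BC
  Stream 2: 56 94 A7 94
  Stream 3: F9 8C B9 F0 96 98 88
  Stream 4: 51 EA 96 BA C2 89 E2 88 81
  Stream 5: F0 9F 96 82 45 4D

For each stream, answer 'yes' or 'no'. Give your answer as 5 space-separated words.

Stream 1: decodes cleanly. VALID
Stream 2: error at byte offset 1. INVALID
Stream 3: error at byte offset 0. INVALID
Stream 4: decodes cleanly. VALID
Stream 5: decodes cleanly. VALID

Answer: yes no no yes yes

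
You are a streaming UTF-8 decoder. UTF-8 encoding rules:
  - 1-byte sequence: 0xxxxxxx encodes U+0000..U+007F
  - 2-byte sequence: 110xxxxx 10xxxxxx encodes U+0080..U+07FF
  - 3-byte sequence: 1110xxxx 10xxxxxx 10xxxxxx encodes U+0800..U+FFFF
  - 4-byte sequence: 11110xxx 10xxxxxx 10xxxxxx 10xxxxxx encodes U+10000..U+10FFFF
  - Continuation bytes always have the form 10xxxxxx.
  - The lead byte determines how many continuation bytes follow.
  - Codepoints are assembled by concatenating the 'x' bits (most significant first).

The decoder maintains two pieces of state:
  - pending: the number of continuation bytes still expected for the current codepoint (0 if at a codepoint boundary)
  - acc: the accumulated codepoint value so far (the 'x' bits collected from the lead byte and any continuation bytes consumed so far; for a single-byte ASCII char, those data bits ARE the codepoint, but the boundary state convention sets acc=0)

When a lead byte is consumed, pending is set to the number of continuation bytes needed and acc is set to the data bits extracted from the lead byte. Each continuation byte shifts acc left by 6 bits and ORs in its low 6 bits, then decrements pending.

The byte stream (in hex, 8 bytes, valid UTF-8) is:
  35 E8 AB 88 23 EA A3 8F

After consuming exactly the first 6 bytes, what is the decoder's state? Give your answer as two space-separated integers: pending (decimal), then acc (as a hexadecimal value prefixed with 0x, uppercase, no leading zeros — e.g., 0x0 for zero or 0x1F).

Answer: 2 0xA

Derivation:
Byte[0]=35: 1-byte. pending=0, acc=0x0
Byte[1]=E8: 3-byte lead. pending=2, acc=0x8
Byte[2]=AB: continuation. acc=(acc<<6)|0x2B=0x22B, pending=1
Byte[3]=88: continuation. acc=(acc<<6)|0x08=0x8AC8, pending=0
Byte[4]=23: 1-byte. pending=0, acc=0x0
Byte[5]=EA: 3-byte lead. pending=2, acc=0xA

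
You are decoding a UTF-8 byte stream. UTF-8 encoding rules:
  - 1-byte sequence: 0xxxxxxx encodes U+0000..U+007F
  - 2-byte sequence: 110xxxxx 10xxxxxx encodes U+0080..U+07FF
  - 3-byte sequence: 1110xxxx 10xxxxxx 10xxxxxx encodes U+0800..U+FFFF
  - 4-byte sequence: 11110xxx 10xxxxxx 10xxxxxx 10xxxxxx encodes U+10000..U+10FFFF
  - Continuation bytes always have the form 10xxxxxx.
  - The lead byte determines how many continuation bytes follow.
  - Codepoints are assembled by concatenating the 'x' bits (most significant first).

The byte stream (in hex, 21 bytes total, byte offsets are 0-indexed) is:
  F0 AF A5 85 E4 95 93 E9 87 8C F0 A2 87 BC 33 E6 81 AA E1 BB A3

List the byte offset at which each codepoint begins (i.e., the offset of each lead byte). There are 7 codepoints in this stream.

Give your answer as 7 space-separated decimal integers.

Answer: 0 4 7 10 14 15 18

Derivation:
Byte[0]=F0: 4-byte lead, need 3 cont bytes. acc=0x0
Byte[1]=AF: continuation. acc=(acc<<6)|0x2F=0x2F
Byte[2]=A5: continuation. acc=(acc<<6)|0x25=0xBE5
Byte[3]=85: continuation. acc=(acc<<6)|0x05=0x2F945
Completed: cp=U+2F945 (starts at byte 0)
Byte[4]=E4: 3-byte lead, need 2 cont bytes. acc=0x4
Byte[5]=95: continuation. acc=(acc<<6)|0x15=0x115
Byte[6]=93: continuation. acc=(acc<<6)|0x13=0x4553
Completed: cp=U+4553 (starts at byte 4)
Byte[7]=E9: 3-byte lead, need 2 cont bytes. acc=0x9
Byte[8]=87: continuation. acc=(acc<<6)|0x07=0x247
Byte[9]=8C: continuation. acc=(acc<<6)|0x0C=0x91CC
Completed: cp=U+91CC (starts at byte 7)
Byte[10]=F0: 4-byte lead, need 3 cont bytes. acc=0x0
Byte[11]=A2: continuation. acc=(acc<<6)|0x22=0x22
Byte[12]=87: continuation. acc=(acc<<6)|0x07=0x887
Byte[13]=BC: continuation. acc=(acc<<6)|0x3C=0x221FC
Completed: cp=U+221FC (starts at byte 10)
Byte[14]=33: 1-byte ASCII. cp=U+0033
Byte[15]=E6: 3-byte lead, need 2 cont bytes. acc=0x6
Byte[16]=81: continuation. acc=(acc<<6)|0x01=0x181
Byte[17]=AA: continuation. acc=(acc<<6)|0x2A=0x606A
Completed: cp=U+606A (starts at byte 15)
Byte[18]=E1: 3-byte lead, need 2 cont bytes. acc=0x1
Byte[19]=BB: continuation. acc=(acc<<6)|0x3B=0x7B
Byte[20]=A3: continuation. acc=(acc<<6)|0x23=0x1EE3
Completed: cp=U+1EE3 (starts at byte 18)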